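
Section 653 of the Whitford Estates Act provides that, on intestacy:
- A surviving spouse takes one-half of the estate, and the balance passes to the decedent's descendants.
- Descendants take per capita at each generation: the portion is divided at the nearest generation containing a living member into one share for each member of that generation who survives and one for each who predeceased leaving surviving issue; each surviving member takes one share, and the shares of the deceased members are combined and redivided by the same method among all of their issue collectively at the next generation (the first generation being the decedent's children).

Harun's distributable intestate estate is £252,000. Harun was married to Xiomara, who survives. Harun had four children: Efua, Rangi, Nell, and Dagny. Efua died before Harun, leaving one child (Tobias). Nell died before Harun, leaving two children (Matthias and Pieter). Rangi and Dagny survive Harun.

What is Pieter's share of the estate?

Pieter receives £21,000.

Xiomara takes one-half of £252,000 = £126,000. The remaining £126,000 passes to the descendants.
The descendants' portion (£126,000) is divided at the children's generation into 4 shares of £31,500. Rangi and Dagny each take £31,500. The 2 shares of the deceased (Efua and Nell) are combined into a pool of £63,000.
That pool (£63,000) is divided at the grandchildren's generation equally among Tobias, Matthias, and Pieter: £21,000 each.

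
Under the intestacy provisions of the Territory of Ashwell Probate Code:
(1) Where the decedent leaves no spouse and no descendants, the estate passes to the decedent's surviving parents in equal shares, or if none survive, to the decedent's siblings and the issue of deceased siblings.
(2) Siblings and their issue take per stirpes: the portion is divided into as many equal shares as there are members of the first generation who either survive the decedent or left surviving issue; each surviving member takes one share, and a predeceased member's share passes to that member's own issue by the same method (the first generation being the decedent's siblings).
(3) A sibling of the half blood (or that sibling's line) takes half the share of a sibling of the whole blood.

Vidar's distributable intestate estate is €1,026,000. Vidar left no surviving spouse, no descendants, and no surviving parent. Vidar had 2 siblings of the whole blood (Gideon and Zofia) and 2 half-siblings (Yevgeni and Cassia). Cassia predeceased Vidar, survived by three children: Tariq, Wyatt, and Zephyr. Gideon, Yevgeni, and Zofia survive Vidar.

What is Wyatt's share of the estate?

Wyatt receives €57,000.

The entire €1,026,000 passes to the siblings and their issue.
Counting each half-blood sibling's line as half a unit, there are 3 units in €1,026,000, so one unit is €342,000. Whole-blood lines (Gideon and Zofia) take €342,000 each; half-blood lines (Yevgeni and Cassia) take €171,000 each.
Cassia's share (€171,000) is divided into 3 shares of €57,000: Tariq, Wyatt, and Zephyr each take €57,000.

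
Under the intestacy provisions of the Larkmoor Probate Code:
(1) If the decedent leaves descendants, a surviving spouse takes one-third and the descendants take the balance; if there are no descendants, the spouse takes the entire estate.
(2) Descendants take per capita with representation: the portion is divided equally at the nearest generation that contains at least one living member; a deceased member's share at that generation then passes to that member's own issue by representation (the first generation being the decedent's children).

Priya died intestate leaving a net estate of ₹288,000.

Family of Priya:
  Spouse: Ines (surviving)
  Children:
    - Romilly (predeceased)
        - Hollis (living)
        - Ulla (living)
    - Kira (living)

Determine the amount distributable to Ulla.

Ines takes one-third of ₹288,000 = ₹96,000. The remaining ₹192,000 passes to the descendants.
The descendants' portion (₹192,000) is divided into 2 shares of ₹96,000: Kira takes ₹96,000; Romilly's ₹96,000 share passes to Romilly's issue.
Romilly's share (₹96,000) is divided into 2 shares of ₹48,000: Hollis and Ulla each take ₹48,000.

Ulla receives ₹48,000.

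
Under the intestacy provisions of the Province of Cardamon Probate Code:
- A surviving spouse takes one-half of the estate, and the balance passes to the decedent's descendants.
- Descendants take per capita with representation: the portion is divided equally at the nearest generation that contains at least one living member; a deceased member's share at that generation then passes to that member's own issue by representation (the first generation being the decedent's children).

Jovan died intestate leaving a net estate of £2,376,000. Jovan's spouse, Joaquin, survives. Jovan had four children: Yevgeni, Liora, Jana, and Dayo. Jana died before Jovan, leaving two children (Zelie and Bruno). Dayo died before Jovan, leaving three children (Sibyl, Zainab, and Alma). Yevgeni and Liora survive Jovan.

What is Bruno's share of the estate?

Joaquin takes one-half of £2,376,000 = £1,188,000. The remaining £1,188,000 passes to the descendants.
The descendants' portion (£1,188,000) is divided into 4 shares of £297,000: Yevgeni and Liora each take £297,000; Jana's £297,000 share passes to Jana's issue; Dayo's £297,000 share passes to Dayo's issue.
Jana's share (£297,000) is divided into 2 shares of £148,500: Zelie and Bruno each take £148,500.
Dayo's share (£297,000) is divided into 3 shares of £99,000: Sibyl, Zainab, and Alma each take £99,000.

Bruno receives £148,500.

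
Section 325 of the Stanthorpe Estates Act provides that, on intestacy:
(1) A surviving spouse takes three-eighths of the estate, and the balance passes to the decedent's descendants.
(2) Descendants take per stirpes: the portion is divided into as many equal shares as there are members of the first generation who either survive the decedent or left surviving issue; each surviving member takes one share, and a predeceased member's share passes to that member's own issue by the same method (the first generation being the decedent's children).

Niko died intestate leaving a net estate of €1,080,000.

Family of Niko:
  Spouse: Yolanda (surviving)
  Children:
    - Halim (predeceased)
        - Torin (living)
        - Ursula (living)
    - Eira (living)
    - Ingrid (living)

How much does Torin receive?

Torin receives €112,500.

Yolanda takes three-eighths of €1,080,000 = €405,000. The remaining €675,000 passes to the descendants.
The descendants' portion (€675,000) is divided into 3 shares of €225,000: Eira and Ingrid each take €225,000; Halim's €225,000 share passes to Halim's issue.
Halim's share (€225,000) is divided into 2 shares of €112,500: Torin and Ursula each take €112,500.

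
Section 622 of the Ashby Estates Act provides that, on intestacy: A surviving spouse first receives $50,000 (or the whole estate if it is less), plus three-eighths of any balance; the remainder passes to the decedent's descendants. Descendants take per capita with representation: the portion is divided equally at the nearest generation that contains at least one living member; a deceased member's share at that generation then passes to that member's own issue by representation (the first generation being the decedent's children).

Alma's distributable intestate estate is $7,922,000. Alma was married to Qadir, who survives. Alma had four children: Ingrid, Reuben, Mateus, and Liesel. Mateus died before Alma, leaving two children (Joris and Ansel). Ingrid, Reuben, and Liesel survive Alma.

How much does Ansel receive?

Ansel receives $615,000.

Qadir first takes $50,000, leaving a balance of $7,872,000. Qadir then takes three-eighths of the balance ($2,952,000), for a total of $3,002,000. The remaining $4,920,000 passes to the descendants.
The descendants' portion ($4,920,000) is divided into 4 shares of $1,230,000: Ingrid, Reuben, and Liesel each take $1,230,000; Mateus's $1,230,000 share passes to Mateus's issue.
Mateus's share ($1,230,000) is divided into 2 shares of $615,000: Joris and Ansel each take $615,000.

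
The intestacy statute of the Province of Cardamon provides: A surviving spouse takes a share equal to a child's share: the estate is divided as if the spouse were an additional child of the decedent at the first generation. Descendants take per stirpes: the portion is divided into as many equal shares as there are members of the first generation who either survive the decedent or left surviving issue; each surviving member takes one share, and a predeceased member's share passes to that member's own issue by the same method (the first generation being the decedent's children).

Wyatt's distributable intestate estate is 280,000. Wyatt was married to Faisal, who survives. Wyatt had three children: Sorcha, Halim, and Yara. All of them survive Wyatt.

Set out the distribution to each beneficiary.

The spouse counts as an additional share at the children's level, so there are 4 primary shares of 70,000. Faisal takes one such share (70,000).
The children's combined portion (210,000) is divided into 3 shares of 70,000: Sorcha, Halim, and Yara each take 70,000.

Faisal: 70,000; Sorcha: 70,000; Halim: 70,000; Yara: 70,000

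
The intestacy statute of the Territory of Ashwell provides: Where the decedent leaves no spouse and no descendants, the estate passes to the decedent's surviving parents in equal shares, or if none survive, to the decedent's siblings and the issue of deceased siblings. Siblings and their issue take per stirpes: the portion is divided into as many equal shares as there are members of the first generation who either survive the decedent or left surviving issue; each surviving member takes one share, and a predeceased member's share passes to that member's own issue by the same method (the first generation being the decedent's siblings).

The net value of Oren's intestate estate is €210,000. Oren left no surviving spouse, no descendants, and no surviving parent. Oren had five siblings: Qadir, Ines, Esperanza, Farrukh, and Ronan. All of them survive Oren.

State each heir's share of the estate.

Qadir: €42,000; Ines: €42,000; Esperanza: €42,000; Farrukh: €42,000; Ronan: €42,000

The entire €210,000 passes to the siblings and their issue.
That amount (€210,000) is divided into 5 shares of €42,000: Qadir, Ines, Esperanza, Farrukh, and Ronan each take €42,000.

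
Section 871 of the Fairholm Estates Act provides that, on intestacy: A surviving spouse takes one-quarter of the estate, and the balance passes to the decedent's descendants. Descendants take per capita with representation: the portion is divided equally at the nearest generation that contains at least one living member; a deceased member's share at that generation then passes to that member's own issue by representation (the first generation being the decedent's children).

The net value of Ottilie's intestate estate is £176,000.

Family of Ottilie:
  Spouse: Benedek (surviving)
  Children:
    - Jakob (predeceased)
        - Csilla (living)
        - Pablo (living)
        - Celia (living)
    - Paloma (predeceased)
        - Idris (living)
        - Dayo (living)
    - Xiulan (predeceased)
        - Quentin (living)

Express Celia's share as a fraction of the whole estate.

Benedek takes one-quarter of £176,000 = £44,000. The remaining £132,000 passes to the descendants.
No child survives, so the initial division is made at the grandchildren's generation.
The descendants' portion (£132,000) is divided into 6 shares of £22,000: Csilla, Pablo, Celia, Idris, Dayo, and Quentin each take £22,000.

Celia receives 1/8 of the estate.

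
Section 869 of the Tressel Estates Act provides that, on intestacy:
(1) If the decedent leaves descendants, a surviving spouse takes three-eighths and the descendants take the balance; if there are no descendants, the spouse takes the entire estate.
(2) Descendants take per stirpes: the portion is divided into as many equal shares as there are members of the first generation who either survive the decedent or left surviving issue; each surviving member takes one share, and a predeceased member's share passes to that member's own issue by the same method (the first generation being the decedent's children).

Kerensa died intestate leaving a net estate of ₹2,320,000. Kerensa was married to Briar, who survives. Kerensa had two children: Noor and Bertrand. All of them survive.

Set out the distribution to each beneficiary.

Briar: ₹870,000; Noor: ₹725,000; Bertrand: ₹725,000

Briar takes three-eighths of ₹2,320,000 = ₹870,000. The remaining ₹1,450,000 passes to the descendants.
The descendants' portion (₹1,450,000) is divided into 2 shares of ₹725,000: Noor and Bertrand each take ₹725,000.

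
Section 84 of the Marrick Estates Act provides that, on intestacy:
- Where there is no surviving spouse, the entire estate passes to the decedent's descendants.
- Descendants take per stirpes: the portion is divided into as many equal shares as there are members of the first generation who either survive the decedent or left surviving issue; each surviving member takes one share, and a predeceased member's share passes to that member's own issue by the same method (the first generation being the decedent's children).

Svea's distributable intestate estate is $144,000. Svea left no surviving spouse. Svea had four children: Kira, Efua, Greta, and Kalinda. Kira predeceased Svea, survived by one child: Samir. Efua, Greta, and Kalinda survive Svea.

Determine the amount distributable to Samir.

Samir receives $36,000.

The entire $144,000 passes to the descendants.
That amount ($144,000) is divided into 4 shares of $36,000: Efua, Greta, and Kalinda each take $36,000; Kira's $36,000 share passes to Kira's issue.
Kira's share ($36,000) passes entirely to Samir.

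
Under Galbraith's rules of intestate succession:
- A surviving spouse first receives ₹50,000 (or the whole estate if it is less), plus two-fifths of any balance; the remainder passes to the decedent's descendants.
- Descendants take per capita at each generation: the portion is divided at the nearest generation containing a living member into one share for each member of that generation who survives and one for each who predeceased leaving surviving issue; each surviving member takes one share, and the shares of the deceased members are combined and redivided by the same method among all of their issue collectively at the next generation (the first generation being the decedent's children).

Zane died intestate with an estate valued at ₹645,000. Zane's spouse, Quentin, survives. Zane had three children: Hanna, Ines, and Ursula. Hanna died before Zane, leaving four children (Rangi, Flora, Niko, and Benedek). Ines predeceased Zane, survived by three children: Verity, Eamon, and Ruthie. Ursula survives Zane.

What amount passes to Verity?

Verity receives ₹34,000.

Quentin first takes ₹50,000, leaving a balance of ₹595,000. Quentin then takes two-fifths of the balance (₹238,000), for a total of ₹288,000. The remaining ₹357,000 passes to the descendants.
The descendants' portion (₹357,000) is divided at the children's generation into 3 shares of ₹119,000. Ursula takes ₹119,000. The 2 shares of the deceased (Hanna and Ines) are combined into a pool of ₹238,000.
That pool (₹238,000) is divided at the grandchildren's generation equally among Rangi, Flora, Niko, Benedek, Verity, Eamon, and Ruthie: ₹34,000 each.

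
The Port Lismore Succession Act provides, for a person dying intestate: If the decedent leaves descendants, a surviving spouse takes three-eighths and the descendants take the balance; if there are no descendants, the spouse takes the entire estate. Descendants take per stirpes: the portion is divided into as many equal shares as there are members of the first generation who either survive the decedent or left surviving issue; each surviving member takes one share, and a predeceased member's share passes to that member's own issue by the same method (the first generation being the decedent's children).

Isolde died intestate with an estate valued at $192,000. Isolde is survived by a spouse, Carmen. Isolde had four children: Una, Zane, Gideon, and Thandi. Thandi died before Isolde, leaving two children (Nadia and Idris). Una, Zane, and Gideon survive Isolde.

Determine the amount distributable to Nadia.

Carmen takes three-eighths of $192,000 = $72,000. The remaining $120,000 passes to the descendants.
The descendants' portion ($120,000) is divided into 4 shares of $30,000: Una, Zane, and Gideon each take $30,000; Thandi's $30,000 share passes to Thandi's issue.
Thandi's share ($30,000) is divided into 2 shares of $15,000: Nadia and Idris each take $15,000.

Nadia receives $15,000.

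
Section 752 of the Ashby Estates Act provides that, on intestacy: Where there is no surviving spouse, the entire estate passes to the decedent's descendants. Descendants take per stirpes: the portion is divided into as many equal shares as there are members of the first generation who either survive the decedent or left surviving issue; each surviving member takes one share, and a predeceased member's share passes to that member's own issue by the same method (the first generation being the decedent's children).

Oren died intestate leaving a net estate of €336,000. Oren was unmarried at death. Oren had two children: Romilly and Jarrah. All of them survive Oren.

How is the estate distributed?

Romilly: €168,000; Jarrah: €168,000

The entire €336,000 passes to the descendants.
That amount (€336,000) is divided into 2 shares of €168,000: Romilly and Jarrah each take €168,000.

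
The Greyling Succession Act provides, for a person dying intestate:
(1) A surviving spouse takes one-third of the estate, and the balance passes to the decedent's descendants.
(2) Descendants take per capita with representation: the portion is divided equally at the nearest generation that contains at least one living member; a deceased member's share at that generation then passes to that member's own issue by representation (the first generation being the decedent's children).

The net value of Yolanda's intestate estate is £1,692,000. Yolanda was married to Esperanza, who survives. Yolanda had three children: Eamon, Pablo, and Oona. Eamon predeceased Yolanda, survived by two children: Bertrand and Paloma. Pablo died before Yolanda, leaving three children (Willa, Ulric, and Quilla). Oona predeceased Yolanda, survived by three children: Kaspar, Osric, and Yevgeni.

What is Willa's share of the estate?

Esperanza takes one-third of £1,692,000 = £564,000. The remaining £1,128,000 passes to the descendants.
No child survives, so the initial division is made at the grandchildren's generation.
The descendants' portion (£1,128,000) is divided into 8 shares of £141,000: Bertrand, Paloma, Willa, Ulric, Quilla, Kaspar, Osric, and Yevgeni each take £141,000.

Willa receives £141,000.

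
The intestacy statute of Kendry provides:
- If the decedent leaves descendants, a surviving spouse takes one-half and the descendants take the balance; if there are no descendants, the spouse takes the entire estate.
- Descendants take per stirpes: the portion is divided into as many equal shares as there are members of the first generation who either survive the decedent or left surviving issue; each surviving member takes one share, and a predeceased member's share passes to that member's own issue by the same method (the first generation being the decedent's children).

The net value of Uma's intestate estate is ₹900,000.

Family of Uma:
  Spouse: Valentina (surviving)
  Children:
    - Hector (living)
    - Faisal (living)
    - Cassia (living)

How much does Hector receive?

Valentina takes one-half of ₹900,000 = ₹450,000. The remaining ₹450,000 passes to the descendants.
The descendants' portion (₹450,000) is divided into 3 shares of ₹150,000: Hector, Faisal, and Cassia each take ₹150,000.

Hector receives ₹150,000.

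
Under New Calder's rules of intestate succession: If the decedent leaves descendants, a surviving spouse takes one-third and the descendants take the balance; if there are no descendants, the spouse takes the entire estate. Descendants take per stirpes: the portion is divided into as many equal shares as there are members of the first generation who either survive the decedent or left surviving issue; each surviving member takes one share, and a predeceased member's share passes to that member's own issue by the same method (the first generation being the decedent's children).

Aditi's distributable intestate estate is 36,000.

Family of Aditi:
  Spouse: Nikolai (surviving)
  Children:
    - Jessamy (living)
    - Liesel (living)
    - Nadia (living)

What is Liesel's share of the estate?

Nikolai takes one-third of 36,000 = 12,000. The remaining 24,000 passes to the descendants.
The descendants' portion (24,000) is divided into 3 shares of 8,000: Jessamy, Liesel, and Nadia each take 8,000.

Liesel receives 8,000.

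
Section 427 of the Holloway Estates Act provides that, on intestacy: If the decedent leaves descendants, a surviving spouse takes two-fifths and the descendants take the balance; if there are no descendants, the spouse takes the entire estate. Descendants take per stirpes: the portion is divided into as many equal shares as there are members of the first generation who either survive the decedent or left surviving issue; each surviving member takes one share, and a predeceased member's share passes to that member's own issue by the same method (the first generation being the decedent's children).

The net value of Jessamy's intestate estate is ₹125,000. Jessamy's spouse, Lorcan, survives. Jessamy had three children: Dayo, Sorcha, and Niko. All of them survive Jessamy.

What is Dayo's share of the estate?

Lorcan takes two-fifths of ₹125,000 = ₹50,000. The remaining ₹75,000 passes to the descendants.
The descendants' portion (₹75,000) is divided into 3 shares of ₹25,000: Dayo, Sorcha, and Niko each take ₹25,000.

Dayo receives ₹25,000.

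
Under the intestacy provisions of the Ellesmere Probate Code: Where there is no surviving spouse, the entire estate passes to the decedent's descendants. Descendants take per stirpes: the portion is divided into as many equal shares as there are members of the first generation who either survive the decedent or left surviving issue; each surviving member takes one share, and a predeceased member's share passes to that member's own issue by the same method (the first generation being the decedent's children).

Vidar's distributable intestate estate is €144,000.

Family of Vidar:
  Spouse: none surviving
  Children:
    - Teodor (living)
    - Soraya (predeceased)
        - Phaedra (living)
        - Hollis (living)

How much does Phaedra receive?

The entire €144,000 passes to the descendants.
That amount (€144,000) is divided into 2 shares of €72,000: Teodor takes €72,000; Soraya's €72,000 share passes to Soraya's issue.
Soraya's share (€72,000) is divided into 2 shares of €36,000: Phaedra and Hollis each take €36,000.

Phaedra receives €36,000.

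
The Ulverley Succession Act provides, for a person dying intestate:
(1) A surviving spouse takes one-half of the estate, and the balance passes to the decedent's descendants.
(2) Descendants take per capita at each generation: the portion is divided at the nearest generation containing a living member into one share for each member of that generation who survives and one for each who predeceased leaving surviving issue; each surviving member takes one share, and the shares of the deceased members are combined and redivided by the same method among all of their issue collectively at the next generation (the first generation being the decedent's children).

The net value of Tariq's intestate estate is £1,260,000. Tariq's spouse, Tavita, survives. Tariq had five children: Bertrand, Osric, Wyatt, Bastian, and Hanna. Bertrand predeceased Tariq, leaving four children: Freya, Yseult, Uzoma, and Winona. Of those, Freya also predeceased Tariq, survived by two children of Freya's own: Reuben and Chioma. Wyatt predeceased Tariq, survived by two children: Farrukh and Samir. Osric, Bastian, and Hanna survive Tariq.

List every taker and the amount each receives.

Tavita: £630,000; Reuben: £21,000; Chioma: £21,000; Yseult: £42,000; Uzoma: £42,000; Winona: £42,000; Osric: £126,000; Farrukh: £42,000; Samir: £42,000; Bastian: £126,000; Hanna: £126,000

Tavita takes one-half of £1,260,000 = £630,000. The remaining £630,000 passes to the descendants.
The descendants' portion (£630,000) is divided at the children's generation into 5 shares of £126,000. Osric, Bastian, and Hanna each take £126,000. The 2 shares of the deceased (Bertrand and Wyatt) are combined into a pool of £252,000.
That pool (£252,000) is divided at the grandchildren's generation into 6 shares of £42,000. Yseult, Uzoma, Winona, Farrukh, and Samir each take £42,000. The remaining share for the deceased Freya (£42,000) is carried to the next generation.
That pool (£42,000) is divided at the great-grandchildren's generation equally among Reuben and Chioma: £21,000 each.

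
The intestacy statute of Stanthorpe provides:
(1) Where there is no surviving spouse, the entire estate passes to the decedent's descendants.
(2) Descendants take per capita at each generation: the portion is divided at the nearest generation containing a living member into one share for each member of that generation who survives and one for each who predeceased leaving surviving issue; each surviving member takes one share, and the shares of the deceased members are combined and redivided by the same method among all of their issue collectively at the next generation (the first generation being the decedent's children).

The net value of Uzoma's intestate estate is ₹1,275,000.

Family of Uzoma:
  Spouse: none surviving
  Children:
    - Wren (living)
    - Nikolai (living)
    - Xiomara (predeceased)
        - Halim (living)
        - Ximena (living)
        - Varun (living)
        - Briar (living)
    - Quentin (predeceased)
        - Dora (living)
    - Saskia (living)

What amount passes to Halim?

The entire ₹1,275,000 passes to the descendants.
That amount (₹1,275,000) is divided at the children's generation into 5 shares of ₹255,000. Wren, Nikolai, and Saskia each take ₹255,000. The 2 shares of the deceased (Xiomara and Quentin) are combined into a pool of ₹510,000.
That pool (₹510,000) is divided at the grandchildren's generation equally among Halim, Ximena, Varun, Briar, and Dora: ₹102,000 each.

Halim receives ₹102,000.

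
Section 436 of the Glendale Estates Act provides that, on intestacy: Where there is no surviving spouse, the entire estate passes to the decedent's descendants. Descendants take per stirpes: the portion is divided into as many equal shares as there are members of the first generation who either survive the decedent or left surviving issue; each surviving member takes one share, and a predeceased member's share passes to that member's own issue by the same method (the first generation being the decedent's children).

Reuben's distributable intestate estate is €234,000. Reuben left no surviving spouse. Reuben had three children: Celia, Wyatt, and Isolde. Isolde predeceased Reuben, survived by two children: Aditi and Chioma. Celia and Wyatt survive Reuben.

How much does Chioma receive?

Chioma receives €39,000.

The entire €234,000 passes to the descendants.
That amount (€234,000) is divided into 3 shares of €78,000: Celia and Wyatt each take €78,000; Isolde's €78,000 share passes to Isolde's issue.
Isolde's share (€78,000) is divided into 2 shares of €39,000: Aditi and Chioma each take €39,000.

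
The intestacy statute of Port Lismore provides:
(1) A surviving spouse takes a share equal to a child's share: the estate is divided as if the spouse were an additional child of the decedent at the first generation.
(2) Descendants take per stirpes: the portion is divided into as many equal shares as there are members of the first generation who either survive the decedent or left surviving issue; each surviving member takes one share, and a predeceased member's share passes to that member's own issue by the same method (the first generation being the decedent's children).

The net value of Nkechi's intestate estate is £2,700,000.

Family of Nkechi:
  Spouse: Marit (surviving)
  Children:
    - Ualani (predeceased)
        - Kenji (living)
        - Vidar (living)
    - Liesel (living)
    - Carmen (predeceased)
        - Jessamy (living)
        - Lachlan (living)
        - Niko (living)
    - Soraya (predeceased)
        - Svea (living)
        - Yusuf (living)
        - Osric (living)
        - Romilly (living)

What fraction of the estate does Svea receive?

The spouse counts as an additional share at the children's level, so there are 5 primary shares of £540,000. Marit takes one such share (£540,000).
The children's combined portion (£2,160,000) is divided into 4 shares of £540,000: Liesel takes £540,000; Ualani's £540,000 share passes to Ualani's issue; Carmen's £540,000 share passes to Carmen's issue; Soraya's £540,000 share passes to Soraya's issue.
Ualani's share (£540,000) is divided into 2 shares of £270,000: Kenji and Vidar each take £270,000.
Carmen's share (£540,000) is divided into 3 shares of £180,000: Jessamy, Lachlan, and Niko each take £180,000.
Soraya's share (£540,000) is divided into 4 shares of £135,000: Svea, Yusuf, Osric, and Romilly each take £135,000.

Svea receives 1/20 of the estate.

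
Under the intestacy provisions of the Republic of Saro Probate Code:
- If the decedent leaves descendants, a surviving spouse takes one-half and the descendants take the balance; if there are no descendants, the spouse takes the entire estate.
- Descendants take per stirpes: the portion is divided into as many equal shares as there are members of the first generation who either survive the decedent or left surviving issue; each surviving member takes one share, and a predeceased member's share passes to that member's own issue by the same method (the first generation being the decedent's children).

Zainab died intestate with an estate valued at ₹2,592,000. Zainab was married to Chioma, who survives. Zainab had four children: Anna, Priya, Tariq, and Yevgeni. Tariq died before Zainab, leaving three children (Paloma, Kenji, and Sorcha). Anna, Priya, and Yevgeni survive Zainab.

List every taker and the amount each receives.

Chioma takes one-half of ₹2,592,000 = ₹1,296,000. The remaining ₹1,296,000 passes to the descendants.
The descendants' portion (₹1,296,000) is divided into 4 shares of ₹324,000: Anna, Priya, and Yevgeni each take ₹324,000; Tariq's ₹324,000 share passes to Tariq's issue.
Tariq's share (₹324,000) is divided into 3 shares of ₹108,000: Paloma, Kenji, and Sorcha each take ₹108,000.

Chioma: ₹1,296,000; Anna: ₹324,000; Priya: ₹324,000; Paloma: ₹108,000; Kenji: ₹108,000; Sorcha: ₹108,000; Yevgeni: ₹324,000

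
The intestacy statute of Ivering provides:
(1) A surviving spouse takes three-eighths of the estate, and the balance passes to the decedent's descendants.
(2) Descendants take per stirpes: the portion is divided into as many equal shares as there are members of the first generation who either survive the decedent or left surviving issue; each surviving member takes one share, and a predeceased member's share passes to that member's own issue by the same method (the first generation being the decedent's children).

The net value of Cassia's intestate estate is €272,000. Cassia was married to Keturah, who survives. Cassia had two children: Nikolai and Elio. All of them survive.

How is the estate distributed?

Keturah: €102,000; Nikolai: €85,000; Elio: €85,000

Keturah takes three-eighths of €272,000 = €102,000. The remaining €170,000 passes to the descendants.
The descendants' portion (€170,000) is divided into 2 shares of €85,000: Nikolai and Elio each take €85,000.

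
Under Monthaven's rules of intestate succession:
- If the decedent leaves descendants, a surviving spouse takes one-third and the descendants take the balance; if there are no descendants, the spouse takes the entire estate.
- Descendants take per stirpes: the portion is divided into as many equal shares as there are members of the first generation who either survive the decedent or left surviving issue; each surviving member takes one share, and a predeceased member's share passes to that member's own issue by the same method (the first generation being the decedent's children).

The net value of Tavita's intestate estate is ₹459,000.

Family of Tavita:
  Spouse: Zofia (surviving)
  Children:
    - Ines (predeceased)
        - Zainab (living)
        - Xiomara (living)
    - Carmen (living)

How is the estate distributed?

Zofia takes one-third of ₹459,000 = ₹153,000. The remaining ₹306,000 passes to the descendants.
The descendants' portion (₹306,000) is divided into 2 shares of ₹153,000: Carmen takes ₹153,000; Ines's ₹153,000 share passes to Ines's issue.
Ines's share (₹153,000) is divided into 2 shares of ₹76,500: Zainab and Xiomara each take ₹76,500.

Zofia: ₹153,000; Zainab: ₹76,500; Xiomara: ₹76,500; Carmen: ₹153,000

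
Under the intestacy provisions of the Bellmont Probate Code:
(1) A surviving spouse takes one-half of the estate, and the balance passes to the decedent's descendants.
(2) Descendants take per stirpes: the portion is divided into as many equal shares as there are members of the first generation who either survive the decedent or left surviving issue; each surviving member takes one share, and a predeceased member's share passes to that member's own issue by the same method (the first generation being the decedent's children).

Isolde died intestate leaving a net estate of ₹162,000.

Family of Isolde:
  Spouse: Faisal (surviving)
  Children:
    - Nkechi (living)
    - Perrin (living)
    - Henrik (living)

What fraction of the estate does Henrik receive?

Faisal takes one-half of ₹162,000 = ₹81,000. The remaining ₹81,000 passes to the descendants.
The descendants' portion (₹81,000) is divided into 3 shares of ₹27,000: Nkechi, Perrin, and Henrik each take ₹27,000.

Henrik receives 1/6 of the estate.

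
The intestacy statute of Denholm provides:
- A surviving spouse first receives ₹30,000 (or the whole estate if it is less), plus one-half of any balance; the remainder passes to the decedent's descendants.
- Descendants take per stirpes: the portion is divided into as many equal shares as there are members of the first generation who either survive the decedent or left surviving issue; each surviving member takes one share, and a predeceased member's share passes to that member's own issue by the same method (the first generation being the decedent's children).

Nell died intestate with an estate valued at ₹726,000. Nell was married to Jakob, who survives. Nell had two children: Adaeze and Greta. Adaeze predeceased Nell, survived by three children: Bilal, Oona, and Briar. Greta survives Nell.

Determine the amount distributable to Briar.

Briar receives ₹58,000.

Jakob first takes ₹30,000, leaving a balance of ₹696,000. Jakob then takes one-half of the balance (₹348,000), for a total of ₹378,000. The remaining ₹348,000 passes to the descendants.
The descendants' portion (₹348,000) is divided into 2 shares of ₹174,000: Greta takes ₹174,000; Adaeze's ₹174,000 share passes to Adaeze's issue.
Adaeze's share (₹174,000) is divided into 3 shares of ₹58,000: Bilal, Oona, and Briar each take ₹58,000.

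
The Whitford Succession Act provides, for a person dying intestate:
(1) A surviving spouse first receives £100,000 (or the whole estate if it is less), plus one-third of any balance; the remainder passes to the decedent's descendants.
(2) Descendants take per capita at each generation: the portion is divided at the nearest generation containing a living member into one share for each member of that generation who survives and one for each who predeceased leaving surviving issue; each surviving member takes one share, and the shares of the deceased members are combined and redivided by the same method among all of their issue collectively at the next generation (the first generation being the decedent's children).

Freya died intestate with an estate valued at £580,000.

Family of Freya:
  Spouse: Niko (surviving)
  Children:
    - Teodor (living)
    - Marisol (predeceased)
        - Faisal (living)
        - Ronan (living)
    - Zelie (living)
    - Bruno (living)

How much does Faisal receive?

Niko first takes £100,000, leaving a balance of £480,000. Niko then takes one-third of the balance (£160,000), for a total of £260,000. The remaining £320,000 passes to the descendants.
The descendants' portion (£320,000) is divided at the children's generation into 4 shares of £80,000. Teodor, Zelie, and Bruno each take £80,000. The remaining share for the deceased Marisol (£80,000) is carried to the next generation.
That pool (£80,000) is divided at the grandchildren's generation equally among Faisal and Ronan: £40,000 each.

Faisal receives £40,000.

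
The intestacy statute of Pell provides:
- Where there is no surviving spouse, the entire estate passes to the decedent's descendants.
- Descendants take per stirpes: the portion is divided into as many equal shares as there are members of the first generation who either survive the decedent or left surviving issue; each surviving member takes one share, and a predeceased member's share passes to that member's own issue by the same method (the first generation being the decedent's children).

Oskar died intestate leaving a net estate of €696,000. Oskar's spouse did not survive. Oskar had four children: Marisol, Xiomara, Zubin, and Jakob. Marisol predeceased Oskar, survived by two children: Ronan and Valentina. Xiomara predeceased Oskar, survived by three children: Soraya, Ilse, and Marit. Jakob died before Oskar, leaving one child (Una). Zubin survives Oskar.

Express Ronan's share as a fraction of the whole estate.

The entire €696,000 passes to the descendants.
That amount (€696,000) is divided into 4 shares of €174,000: Zubin takes €174,000; Marisol's €174,000 share passes to Marisol's issue; Xiomara's €174,000 share passes to Xiomara's issue; Jakob's €174,000 share passes to Jakob's issue.
Marisol's share (€174,000) is divided into 2 shares of €87,000: Ronan and Valentina each take €87,000.
Xiomara's share (€174,000) is divided into 3 shares of €58,000: Soraya, Ilse, and Marit each take €58,000.
Jakob's share (€174,000) passes entirely to Una.

Ronan receives 1/8 of the estate.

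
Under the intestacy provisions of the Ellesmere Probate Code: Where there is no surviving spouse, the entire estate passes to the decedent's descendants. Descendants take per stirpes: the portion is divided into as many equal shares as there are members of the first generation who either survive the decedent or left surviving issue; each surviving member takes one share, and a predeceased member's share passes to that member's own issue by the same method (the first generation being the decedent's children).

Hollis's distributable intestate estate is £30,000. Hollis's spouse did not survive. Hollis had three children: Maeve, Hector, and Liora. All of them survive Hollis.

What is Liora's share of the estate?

Liora receives £10,000.

The entire £30,000 passes to the descendants.
That amount (£30,000) is divided into 3 shares of £10,000: Maeve, Hector, and Liora each take £10,000.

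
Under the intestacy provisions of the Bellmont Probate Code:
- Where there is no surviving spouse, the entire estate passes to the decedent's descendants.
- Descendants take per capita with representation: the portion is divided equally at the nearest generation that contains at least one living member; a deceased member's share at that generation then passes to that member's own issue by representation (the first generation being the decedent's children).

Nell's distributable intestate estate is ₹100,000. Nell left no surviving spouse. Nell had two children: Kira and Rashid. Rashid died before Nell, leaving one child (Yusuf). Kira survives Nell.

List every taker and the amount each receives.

Kira: ₹50,000; Yusuf: ₹50,000

The entire ₹100,000 passes to the descendants.
That amount (₹100,000) is divided into 2 shares of ₹50,000: Kira takes ₹50,000; Rashid's ₹50,000 share passes to Rashid's issue.
Rashid's share (₹50,000) passes entirely to Yusuf.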